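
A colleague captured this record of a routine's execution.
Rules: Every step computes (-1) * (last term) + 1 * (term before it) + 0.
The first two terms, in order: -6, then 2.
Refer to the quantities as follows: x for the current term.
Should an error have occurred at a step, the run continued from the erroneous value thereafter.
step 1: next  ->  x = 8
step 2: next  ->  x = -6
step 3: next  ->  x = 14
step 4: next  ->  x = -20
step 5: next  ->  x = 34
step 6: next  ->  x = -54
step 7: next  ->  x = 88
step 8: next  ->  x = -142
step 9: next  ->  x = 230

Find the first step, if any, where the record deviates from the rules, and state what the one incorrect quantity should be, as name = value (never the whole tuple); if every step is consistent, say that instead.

Recomputing the run from the initial state:
step 1: x = -8
step 2: x = 10
step 3: x = -18
step 4: x = 28
step 5: x = -46
step 6: x = 74
step 7: x = -120
step 8: x = 194
step 9: x = -314
The first disagreement with the record is at step 1, where the value should be x = -8.

step 1, x = -8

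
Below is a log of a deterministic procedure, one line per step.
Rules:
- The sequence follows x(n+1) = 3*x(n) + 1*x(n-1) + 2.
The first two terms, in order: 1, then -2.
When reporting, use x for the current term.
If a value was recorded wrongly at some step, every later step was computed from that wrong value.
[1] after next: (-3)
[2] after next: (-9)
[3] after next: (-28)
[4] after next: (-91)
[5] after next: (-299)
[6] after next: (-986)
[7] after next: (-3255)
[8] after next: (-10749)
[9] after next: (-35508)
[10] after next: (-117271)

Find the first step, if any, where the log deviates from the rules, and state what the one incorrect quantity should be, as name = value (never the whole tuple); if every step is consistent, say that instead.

step 9, x = -35500

1. x = 3*(-2) + (1)*(1) + (2) = -3 (confirmed correct)
2. x = 3*(-3) + (1)*(-2) + (2) = -9 (consistent with the log)
3. x = 3*(-9) + (1)*(-3) + (2) = -28 (same as recorded)
4. x = 3*(-28) + (1)*(-9) + (2) = -91 (exactly as logged)
5. x = 3*(-91) + (1)*(-28) + (2) = -299 (verified)
6. x = 3*(-299) + (1)*(-91) + (2) = -986 (agrees with the log)
7. x = 3*(-986) + (1)*(-299) + (2) = -3255 (no discrepancy)
8. x = 3*(-3255) + (1)*(-986) + (2) = -10749 (no discrepancy)
9. x = 3*(-10749) + (1)*(-3255) + (2) = -35500 (not what was recorded)
So the first discrepancy is step 9, where the right value is x = -35500.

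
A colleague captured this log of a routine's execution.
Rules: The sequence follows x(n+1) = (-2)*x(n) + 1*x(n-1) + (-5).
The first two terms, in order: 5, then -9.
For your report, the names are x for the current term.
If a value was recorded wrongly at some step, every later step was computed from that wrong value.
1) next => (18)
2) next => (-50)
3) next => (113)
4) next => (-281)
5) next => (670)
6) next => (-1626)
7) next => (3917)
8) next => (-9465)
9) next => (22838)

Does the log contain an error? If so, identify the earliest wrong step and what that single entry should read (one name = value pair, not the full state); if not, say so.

step 9, x = 22842

Step 1: x = -2*(-9) + (1)*(5) + (-5) = 18 — no discrepancy.
Step 2: x = -2*(18) + (1)*(-9) + (-5) = -50 — exactly as logged.
Step 3: x = -2*(-50) + (1)*(18) + (-5) = 113 — agrees with the log.
Step 4: x = -2*(113) + (1)*(-50) + (-5) = -281 — checks out.
Step 5: x = -2*(-281) + (1)*(113) + (-5) = 670 — exactly as logged.
Step 6: x = -2*(670) + (1)*(-281) + (-5) = -1626 — same as recorded.
Step 7: x = -2*(-1626) + (1)*(670) + (-5) = 3917 — in agreement.
Step 8: x = -2*(3917) + (1)*(-1626) + (-5) = -9465 — confirmed correct.
Step 9: x = -2*(-9465) + (1)*(3917) + (-5) = 22842 — the recorded entry deviates here.
That makes step 9 the first incorrect line — x = 22842 is what it should show.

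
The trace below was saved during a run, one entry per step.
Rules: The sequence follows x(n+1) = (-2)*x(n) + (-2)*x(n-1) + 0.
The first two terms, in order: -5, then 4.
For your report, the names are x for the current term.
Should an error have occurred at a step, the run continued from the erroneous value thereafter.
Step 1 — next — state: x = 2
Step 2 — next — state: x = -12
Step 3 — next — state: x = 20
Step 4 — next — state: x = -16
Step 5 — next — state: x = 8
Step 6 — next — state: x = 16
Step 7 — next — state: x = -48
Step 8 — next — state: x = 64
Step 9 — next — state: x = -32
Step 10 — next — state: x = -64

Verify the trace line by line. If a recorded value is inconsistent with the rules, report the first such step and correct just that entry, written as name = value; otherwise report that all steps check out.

step 5, x = -8

Step 1: x = -2*(4) + (-2)*(-5) + (0) = 2 — agrees with the trace.
Step 2: x = -2*(2) + (-2)*(4) + (0) = -12 — confirmed correct.
Step 3: x = -2*(-12) + (-2)*(2) + (0) = 20 — in agreement.
Step 4: x = -2*(20) + (-2)*(-12) + (0) = -16 — consistent with the trace.
Step 5: x = -2*(-16) + (-2)*(20) + (0) = -8 — the recorded entry deviates here.
That makes step 5 the first incorrect line — x = -8 is what it should show.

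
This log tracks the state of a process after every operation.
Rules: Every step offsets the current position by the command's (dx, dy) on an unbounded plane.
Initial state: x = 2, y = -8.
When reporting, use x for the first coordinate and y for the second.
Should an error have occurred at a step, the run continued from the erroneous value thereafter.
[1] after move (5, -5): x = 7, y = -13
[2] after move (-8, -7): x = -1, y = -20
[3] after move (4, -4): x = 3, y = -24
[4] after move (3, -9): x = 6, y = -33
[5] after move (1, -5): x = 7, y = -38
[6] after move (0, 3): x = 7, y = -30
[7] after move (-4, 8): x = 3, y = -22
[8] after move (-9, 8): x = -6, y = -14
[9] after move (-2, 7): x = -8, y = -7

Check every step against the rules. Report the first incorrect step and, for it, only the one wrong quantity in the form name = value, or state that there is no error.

step 6, y = -35

1. x = 2 + (5) = 7, y = -8 + (-5) = -13 (no discrepancy)
2. x = 7 + (-8) = -1, y = -13 + (-7) = -20 (consistent with the log)
3. x = -1 + (4) = 3, y = -20 + (-4) = -24 (same as recorded)
4. x = 3 + (3) = 6, y = -24 + (-9) = -33 (confirmed correct)
5. x = 6 + (1) = 7, y = -33 + (-5) = -38 (exactly as logged)
6. x = 7 + (0) = 7, y = -38 + (3) = -35 (the log has a different value)
Step 6 is the first one off; corrected, y = -35.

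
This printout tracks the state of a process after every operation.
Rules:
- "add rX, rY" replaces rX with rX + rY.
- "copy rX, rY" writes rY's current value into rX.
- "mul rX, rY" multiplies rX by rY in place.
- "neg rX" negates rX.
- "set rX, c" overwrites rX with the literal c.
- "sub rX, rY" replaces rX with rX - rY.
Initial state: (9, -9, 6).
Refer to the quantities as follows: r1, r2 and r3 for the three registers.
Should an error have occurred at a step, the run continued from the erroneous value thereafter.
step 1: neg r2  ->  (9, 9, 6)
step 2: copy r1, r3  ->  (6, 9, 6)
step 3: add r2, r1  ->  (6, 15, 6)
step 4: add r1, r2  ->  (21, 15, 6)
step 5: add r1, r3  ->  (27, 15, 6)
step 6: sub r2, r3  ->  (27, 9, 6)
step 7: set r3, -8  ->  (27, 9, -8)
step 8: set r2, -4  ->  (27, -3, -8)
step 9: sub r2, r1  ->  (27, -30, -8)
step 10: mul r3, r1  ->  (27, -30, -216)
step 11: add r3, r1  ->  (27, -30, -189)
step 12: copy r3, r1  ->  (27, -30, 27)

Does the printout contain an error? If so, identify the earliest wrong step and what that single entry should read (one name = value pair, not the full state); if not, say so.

step 8, r2 = -4

Recomputing the run from the initial state:
step 1: r1 = 9, r2 = 9, r3 = 6
step 2: r1 = 6, r2 = 9, r3 = 6
step 3: r1 = 6, r2 = 15, r3 = 6
step 4: r1 = 21, r2 = 15, r3 = 6
step 5: r1 = 27, r2 = 15, r3 = 6
step 6: r1 = 27, r2 = 9, r3 = 6
step 7: r1 = 27, r2 = 9, r3 = -8
step 8: r1 = 27, r2 = -4, r3 = -8
step 9: r1 = 27, r2 = -31, r3 = -8
step 10: r1 = 27, r2 = -31, r3 = -216
step 11: r1 = 27, r2 = -31, r3 = -189
step 12: r1 = 27, r2 = -31, r3 = 27
The first disagreement with the printout is at step 8, where the value should be r2 = -4.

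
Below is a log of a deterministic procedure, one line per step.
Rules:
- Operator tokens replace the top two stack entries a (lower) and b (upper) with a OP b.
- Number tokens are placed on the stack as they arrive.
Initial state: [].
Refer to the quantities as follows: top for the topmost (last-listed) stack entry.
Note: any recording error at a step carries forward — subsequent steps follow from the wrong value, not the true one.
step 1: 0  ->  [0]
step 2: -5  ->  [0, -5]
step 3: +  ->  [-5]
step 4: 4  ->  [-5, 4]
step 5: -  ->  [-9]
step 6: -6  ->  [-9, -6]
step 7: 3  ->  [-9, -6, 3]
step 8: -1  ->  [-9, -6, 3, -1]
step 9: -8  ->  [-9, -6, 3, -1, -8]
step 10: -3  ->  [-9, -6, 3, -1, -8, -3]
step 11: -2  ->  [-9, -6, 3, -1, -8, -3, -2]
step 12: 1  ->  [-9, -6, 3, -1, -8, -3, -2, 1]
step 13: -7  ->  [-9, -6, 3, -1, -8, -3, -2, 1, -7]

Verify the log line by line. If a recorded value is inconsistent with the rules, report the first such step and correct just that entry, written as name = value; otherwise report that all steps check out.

no error

Step 1: push 0: top = 0 — consistent with the log.
Step 2: push -5: top = -5 — exactly as logged.
Step 3: 0 + -5 = -5 — agrees with the log.
Step 4: push 4: top = 4 — exactly as logged.
Step 5: -5 - 4 = -9 — confirmed correct.
Step 6: push -6: top = -6 — matches.
Step 7: push 3: top = 3 — same as recorded.
Step 8: push -1: top = -1 — matches.
Step 9: push -8: top = -8 — in agreement.
Step 10: push -3: top = -3 — verified.
Step 11: push -2: top = -2 — verified.
Step 12: push 1: top = 1 — verified.
Step 13: push -7: top = -7 — in agreement.
The recomputation confirms every line.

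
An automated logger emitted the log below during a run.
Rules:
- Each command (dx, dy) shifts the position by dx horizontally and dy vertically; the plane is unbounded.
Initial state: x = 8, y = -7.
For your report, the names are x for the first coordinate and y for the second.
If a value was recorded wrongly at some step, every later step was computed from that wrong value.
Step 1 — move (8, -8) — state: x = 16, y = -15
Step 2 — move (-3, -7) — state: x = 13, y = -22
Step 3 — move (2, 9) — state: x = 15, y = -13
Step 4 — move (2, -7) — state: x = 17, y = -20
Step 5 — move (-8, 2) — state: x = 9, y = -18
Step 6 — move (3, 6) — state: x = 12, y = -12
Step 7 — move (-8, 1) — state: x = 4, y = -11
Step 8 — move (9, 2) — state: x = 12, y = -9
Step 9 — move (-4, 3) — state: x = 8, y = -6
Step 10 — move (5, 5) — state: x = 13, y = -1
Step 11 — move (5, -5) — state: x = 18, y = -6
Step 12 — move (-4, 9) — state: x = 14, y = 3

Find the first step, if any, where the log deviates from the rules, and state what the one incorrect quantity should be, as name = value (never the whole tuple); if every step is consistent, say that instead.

1. x = 8 + (8) = 16, y = -7 + (-8) = -15 (matches)
2. x = 16 + (-3) = 13, y = -15 + (-7) = -22 (checks out)
3. x = 13 + (2) = 15, y = -22 + (9) = -13 (verified)
4. x = 15 + (2) = 17, y = -13 + (-7) = -20 (agrees with the log)
5. x = 17 + (-8) = 9, y = -20 + (2) = -18 (checks out)
6. x = 9 + (3) = 12, y = -18 + (6) = -12 (agrees with the log)
7. x = 12 + (-8) = 4, y = -12 + (1) = -11 (exactly as logged)
8. x = 4 + (9) = 13, y = -11 + (2) = -9 (a discrepancy with the log)
First deviation found at step 8; the corrected entry is x = 13.

step 8, x = 13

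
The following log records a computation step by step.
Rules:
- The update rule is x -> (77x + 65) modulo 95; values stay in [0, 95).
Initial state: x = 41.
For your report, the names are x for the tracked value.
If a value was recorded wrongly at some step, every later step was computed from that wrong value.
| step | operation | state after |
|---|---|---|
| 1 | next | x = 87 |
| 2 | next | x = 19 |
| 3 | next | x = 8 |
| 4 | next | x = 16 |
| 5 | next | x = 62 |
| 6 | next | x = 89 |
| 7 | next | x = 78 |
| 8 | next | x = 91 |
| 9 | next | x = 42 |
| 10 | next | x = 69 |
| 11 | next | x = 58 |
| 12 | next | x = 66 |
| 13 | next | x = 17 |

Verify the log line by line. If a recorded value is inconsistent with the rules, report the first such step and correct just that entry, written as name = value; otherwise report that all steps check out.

Recomputing the run from the initial state:
step 1: x = 87
step 2: x = 19
step 3: x = 8
step 4: x = 16
step 5: x = 62
step 6: x = 89
step 7: x = 78
step 8: x = 86
step 9: x = 37
step 10: x = 64
step 11: x = 53
step 12: x = 61
step 13: x = 12
The first disagreement with the log is at step 8, where the value should be x = 86.

step 8, x = 86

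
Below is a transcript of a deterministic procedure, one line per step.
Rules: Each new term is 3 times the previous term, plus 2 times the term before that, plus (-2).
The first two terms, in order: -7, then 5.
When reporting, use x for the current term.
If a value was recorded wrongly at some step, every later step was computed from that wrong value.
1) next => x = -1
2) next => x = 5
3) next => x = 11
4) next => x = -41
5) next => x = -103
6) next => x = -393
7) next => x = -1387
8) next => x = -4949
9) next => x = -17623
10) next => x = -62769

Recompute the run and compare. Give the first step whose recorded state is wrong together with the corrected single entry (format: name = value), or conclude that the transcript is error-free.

Recomputing the run from the initial state:
step 1: x = -1
step 2: x = 5
step 3: x = 11
step 4: x = 41
step 5: x = 143
step 6: x = 509
step 7: x = 1811
step 8: x = 6449
step 9: x = 22967
step 10: x = 81797
The first disagreement with the transcript is at step 4, where the value should be x = 41.

step 4, x = 41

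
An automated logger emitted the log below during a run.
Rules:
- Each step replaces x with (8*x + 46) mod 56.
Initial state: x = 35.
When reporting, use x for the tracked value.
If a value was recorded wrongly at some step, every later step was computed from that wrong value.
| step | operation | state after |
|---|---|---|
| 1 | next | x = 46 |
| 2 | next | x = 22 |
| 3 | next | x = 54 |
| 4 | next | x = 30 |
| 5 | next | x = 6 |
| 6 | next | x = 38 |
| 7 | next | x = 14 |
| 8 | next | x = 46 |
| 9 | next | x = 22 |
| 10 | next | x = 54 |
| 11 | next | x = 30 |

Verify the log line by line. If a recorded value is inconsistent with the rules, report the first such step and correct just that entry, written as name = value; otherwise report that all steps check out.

no error

1. x = (8*35 + 46) mod 56 = 46 (agrees with the log)
2. x = (8*46 + 46) mod 56 = 22 (exactly as logged)
3. x = (8*22 + 46) mod 56 = 54 (in agreement)
4. x = (8*54 + 46) mod 56 = 30 (checks out)
5. x = (8*30 + 46) mod 56 = 6 (agrees with the log)
6. x = (8*6 + 46) mod 56 = 38 (confirmed correct)
7. x = (8*38 + 46) mod 56 = 14 (confirmed correct)
8. x = (8*14 + 46) mod 56 = 46 (matches)
9. x = (8*46 + 46) mod 56 = 22 (consistent with the log)
10. x = (8*22 + 46) mod 56 = 54 (same as recorded)
11. x = (8*54 + 46) mod 56 = 30 (checks out)
All steps check out; nothing to correct.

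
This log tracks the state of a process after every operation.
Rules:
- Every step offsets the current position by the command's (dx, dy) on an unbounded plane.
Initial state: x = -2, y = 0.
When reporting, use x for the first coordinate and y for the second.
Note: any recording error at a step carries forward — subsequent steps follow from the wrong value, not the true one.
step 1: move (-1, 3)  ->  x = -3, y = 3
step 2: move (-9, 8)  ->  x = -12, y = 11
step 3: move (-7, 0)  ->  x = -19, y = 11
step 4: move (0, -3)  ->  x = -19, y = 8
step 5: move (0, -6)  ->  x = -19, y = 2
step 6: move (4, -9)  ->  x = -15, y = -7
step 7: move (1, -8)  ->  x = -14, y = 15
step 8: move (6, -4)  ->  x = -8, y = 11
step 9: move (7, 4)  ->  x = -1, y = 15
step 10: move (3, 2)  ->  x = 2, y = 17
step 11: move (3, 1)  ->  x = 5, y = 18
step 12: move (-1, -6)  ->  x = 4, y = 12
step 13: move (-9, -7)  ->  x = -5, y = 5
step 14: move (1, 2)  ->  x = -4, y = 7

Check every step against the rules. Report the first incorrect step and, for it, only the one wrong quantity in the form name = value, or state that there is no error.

step 7, y = -15

Recomputing the run from the initial state:
step 1: x = -3, y = 3
step 2: x = -12, y = 11
step 3: x = -19, y = 11
step 4: x = -19, y = 8
step 5: x = -19, y = 2
step 6: x = -15, y = -7
step 7: x = -14, y = -15
step 8: x = -8, y = -19
step 9: x = -1, y = -15
step 10: x = 2, y = -13
step 11: x = 5, y = -12
step 12: x = 4, y = -18
step 13: x = -5, y = -25
step 14: x = -4, y = -23
The first disagreement with the log is at step 7, where the value should be y = -15.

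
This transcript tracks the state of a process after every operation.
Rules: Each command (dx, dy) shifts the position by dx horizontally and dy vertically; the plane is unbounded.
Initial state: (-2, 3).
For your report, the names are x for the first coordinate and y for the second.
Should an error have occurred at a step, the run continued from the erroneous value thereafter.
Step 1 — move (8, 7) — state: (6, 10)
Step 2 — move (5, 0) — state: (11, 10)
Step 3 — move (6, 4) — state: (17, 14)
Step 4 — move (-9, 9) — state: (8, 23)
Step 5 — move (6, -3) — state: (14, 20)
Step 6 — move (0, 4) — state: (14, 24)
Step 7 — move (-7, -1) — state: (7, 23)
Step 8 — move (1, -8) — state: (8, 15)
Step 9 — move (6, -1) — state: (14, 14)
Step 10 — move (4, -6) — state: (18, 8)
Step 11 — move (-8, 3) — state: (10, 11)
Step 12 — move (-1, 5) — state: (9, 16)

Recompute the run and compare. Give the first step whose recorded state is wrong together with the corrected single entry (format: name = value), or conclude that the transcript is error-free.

Step 1: x = -2 + (8) = 6, y = 3 + (7) = 10 — consistent with the transcript.
Step 2: x = 6 + (5) = 11, y = 10 + (0) = 10 — verified.
Step 3: x = 11 + (6) = 17, y = 10 + (4) = 14 — agrees with the transcript.
Step 4: x = 17 + (-9) = 8, y = 14 + (9) = 23 — consistent with the transcript.
Step 5: x = 8 + (6) = 14, y = 23 + (-3) = 20 — checks out.
Step 6: x = 14 + (0) = 14, y = 20 + (4) = 24 — consistent with the transcript.
Step 7: x = 14 + (-7) = 7, y = 24 + (-1) = 23 — exactly as logged.
Step 8: x = 7 + (1) = 8, y = 23 + (-8) = 15 — matches.
Step 9: x = 8 + (6) = 14, y = 15 + (-1) = 14 — matches.
Step 10: x = 14 + (4) = 18, y = 14 + (-6) = 8 — agrees with the transcript.
Step 11: x = 18 + (-8) = 10, y = 8 + (3) = 11 — no discrepancy.
Step 12: x = 10 + (-1) = 9, y = 11 + (5) = 16 — in agreement.
All steps check out; nothing to correct.

no error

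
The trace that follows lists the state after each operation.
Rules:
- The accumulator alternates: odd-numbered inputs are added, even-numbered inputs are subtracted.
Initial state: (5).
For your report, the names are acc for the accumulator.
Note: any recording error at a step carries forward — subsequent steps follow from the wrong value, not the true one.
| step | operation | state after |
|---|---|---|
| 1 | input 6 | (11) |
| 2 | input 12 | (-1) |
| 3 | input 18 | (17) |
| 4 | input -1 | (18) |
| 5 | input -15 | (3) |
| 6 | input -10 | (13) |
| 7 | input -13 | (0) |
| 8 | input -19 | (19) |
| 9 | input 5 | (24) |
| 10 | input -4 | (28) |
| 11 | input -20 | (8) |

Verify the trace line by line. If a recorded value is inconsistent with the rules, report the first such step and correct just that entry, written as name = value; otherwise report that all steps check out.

step 1: acc = 5 + 6 = 11 -> no discrepancy
step 2: acc = 11 - 12 = -1 -> no discrepancy
step 3: acc = -1 + 18 = 17 -> same as recorded
step 4: acc = 17 - -1 = 18 -> consistent with the trace
step 5: acc = 18 + -15 = 3 -> checks out
step 6: acc = 3 - -10 = 13 -> agrees with the trace
step 7: acc = 13 + -13 = 0 -> verified
step 8: acc = 0 - -19 = 19 -> verified
step 9: acc = 19 + 5 = 24 -> no discrepancy
step 10: acc = 24 - -4 = 28 -> checks out
step 11: acc = 28 + -20 = 8 -> agrees with the trace
The recomputation confirms every line.

no error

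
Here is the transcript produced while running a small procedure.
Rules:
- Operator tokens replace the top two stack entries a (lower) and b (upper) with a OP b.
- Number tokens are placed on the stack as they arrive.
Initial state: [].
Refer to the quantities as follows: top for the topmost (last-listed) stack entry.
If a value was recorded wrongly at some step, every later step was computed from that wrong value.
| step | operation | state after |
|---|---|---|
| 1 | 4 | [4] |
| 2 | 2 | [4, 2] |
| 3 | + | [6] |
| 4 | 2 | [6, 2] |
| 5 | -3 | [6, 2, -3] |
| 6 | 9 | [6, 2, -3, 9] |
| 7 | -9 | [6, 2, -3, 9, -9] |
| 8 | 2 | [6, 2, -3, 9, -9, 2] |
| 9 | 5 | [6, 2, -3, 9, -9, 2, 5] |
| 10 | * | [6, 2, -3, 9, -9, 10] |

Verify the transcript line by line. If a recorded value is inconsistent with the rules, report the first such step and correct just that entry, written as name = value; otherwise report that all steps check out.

1. push 4: top = 4 (matches)
2. push 2: top = 2 (exactly as logged)
3. 4 + 2 = 6 (verified)
4. push 2: top = 2 (checks out)
5. push -3: top = -3 (matches)
6. push 9: top = 9 (matches)
7. push -9: top = -9 (confirmed correct)
8. push 2: top = 2 (agrees with the transcript)
9. push 5: top = 5 (in agreement)
10. 2 * 5 = 10 (verified)
The whole run recomputes cleanly — no discrepancies.

no error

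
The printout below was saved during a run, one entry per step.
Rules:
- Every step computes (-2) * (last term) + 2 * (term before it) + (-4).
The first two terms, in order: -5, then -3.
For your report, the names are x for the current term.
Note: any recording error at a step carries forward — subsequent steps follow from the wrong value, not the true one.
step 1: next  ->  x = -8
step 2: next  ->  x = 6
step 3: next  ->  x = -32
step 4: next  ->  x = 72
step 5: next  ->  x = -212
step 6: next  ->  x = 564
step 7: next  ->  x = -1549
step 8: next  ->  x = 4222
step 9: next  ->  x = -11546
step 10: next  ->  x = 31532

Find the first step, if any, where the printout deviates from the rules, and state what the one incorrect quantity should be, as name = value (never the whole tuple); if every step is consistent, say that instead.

step 1: x = -2*(-3) + (2)*(-5) + (-4) = -8 -> matches
step 2: x = -2*(-8) + (2)*(-3) + (-4) = 6 -> checks out
step 3: x = -2*(6) + (2)*(-8) + (-4) = -32 -> consistent with the printout
step 4: x = -2*(-32) + (2)*(6) + (-4) = 72 -> consistent with the printout
step 5: x = -2*(72) + (2)*(-32) + (-4) = -212 -> confirmed correct
step 6: x = -2*(-212) + (2)*(72) + (-4) = 564 -> verified
step 7: x = -2*(564) + (2)*(-212) + (-4) = -1556 -> this is not what the printout shows
First deviation found at step 7; the corrected entry is x = -1556.

step 7, x = -1556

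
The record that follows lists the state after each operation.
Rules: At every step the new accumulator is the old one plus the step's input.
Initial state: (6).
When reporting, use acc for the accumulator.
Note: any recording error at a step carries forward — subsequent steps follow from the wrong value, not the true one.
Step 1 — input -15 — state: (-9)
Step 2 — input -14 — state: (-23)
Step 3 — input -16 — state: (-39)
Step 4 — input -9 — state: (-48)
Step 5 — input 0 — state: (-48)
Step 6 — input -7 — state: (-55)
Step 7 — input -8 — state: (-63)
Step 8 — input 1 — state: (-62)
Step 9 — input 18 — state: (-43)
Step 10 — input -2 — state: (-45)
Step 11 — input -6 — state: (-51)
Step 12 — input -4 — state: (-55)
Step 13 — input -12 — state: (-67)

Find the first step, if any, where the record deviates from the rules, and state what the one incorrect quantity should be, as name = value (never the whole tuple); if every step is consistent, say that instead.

step 9, acc = -44

Step 1: acc = 6 + -15 = -9 — consistent with the record.
Step 2: acc = -9 + -14 = -23 — in agreement.
Step 3: acc = -23 + -16 = -39 — verified.
Step 4: acc = -39 + -9 = -48 — exactly as logged.
Step 5: acc = -48 + 0 = -48 — exactly as logged.
Step 6: acc = -48 + -7 = -55 — no discrepancy.
Step 7: acc = -55 + -8 = -63 — same as recorded.
Step 8: acc = -63 + 1 = -62 — exactly as logged.
Step 9: acc = -62 + 18 = -44 — the record has a different value.
First deviation found at step 9; the corrected entry is acc = -44.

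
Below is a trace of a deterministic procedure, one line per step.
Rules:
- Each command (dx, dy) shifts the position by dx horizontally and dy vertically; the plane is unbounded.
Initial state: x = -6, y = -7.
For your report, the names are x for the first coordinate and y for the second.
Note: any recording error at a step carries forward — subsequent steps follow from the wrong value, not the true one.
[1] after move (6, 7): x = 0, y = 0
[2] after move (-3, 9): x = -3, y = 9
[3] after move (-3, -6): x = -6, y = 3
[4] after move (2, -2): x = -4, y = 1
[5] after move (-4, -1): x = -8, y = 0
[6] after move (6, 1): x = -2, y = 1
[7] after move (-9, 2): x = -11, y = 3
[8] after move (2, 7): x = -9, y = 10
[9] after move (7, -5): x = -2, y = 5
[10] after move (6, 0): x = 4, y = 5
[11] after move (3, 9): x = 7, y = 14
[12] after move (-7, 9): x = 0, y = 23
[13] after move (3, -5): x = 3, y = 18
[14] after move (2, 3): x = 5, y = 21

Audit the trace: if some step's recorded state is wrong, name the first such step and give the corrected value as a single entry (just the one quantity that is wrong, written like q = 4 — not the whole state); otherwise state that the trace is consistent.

no error

1. x = -6 + (6) = 0, y = -7 + (7) = 0 (confirmed correct)
2. x = 0 + (-3) = -3, y = 0 + (9) = 9 (consistent with the trace)
3. x = -3 + (-3) = -6, y = 9 + (-6) = 3 (same as recorded)
4. x = -6 + (2) = -4, y = 3 + (-2) = 1 (same as recorded)
5. x = -4 + (-4) = -8, y = 1 + (-1) = 0 (matches)
6. x = -8 + (6) = -2, y = 0 + (1) = 1 (exactly as logged)
7. x = -2 + (-9) = -11, y = 1 + (2) = 3 (verified)
8. x = -11 + (2) = -9, y = 3 + (7) = 10 (same as recorded)
9. x = -9 + (7) = -2, y = 10 + (-5) = 5 (checks out)
10. x = -2 + (6) = 4, y = 5 + (0) = 5 (agrees with the trace)
11. x = 4 + (3) = 7, y = 5 + (9) = 14 (same as recorded)
12. x = 7 + (-7) = 0, y = 14 + (9) = 23 (in agreement)
13. x = 0 + (3) = 3, y = 23 + (-5) = 18 (same as recorded)
14. x = 3 + (2) = 5, y = 18 + (3) = 21 (exactly as logged)
No step deviates from the rules.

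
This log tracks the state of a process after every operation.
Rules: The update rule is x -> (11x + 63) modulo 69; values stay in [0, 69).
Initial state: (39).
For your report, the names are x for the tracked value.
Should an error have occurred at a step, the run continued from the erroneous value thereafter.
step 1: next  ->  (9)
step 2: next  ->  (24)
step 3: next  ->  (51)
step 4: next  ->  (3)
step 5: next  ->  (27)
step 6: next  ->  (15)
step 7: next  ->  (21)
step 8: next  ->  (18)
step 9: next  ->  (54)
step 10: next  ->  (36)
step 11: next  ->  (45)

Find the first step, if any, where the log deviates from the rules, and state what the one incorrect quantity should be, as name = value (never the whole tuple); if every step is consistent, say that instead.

Recomputing the run from the initial state:
step 1: x = 9
step 2: x = 24
step 3: x = 51
step 4: x = 3
step 5: x = 27
step 6: x = 15
step 7: x = 21
step 8: x = 18
step 9: x = 54
step 10: x = 36
step 11: x = 45
This matches the log at every step.

no error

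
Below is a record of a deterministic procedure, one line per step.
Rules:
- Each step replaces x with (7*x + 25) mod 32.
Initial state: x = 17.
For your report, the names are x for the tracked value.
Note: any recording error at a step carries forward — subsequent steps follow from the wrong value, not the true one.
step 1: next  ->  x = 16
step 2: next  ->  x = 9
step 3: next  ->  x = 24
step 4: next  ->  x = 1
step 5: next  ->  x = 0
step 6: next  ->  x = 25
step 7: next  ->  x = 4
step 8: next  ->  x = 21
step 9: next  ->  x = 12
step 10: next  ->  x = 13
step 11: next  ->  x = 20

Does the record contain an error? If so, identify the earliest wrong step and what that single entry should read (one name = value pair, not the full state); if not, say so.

step 7, x = 8

step 1: x = (7*17 + 25) mod 32 = 16 -> confirmed correct
step 2: x = (7*16 + 25) mod 32 = 9 -> consistent with the record
step 3: x = (7*9 + 25) mod 32 = 24 -> checks out
step 4: x = (7*24 + 25) mod 32 = 1 -> no discrepancy
step 5: x = (7*1 + 25) mod 32 = 0 -> exactly as logged
step 6: x = (7*0 + 25) mod 32 = 25 -> agrees with the record
step 7: x = (7*25 + 25) mod 32 = 8 -> the record disagrees here
The audit stops at step 7: the recorded entry is wrong and should be x = 8.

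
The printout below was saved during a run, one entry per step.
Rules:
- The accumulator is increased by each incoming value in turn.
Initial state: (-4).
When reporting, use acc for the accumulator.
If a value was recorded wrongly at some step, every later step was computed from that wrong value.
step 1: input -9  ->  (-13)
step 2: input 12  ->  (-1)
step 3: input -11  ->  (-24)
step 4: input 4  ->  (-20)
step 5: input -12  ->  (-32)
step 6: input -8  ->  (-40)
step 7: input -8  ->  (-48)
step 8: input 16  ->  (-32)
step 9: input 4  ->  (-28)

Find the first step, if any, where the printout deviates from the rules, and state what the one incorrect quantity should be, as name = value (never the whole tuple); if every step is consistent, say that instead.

step 3, acc = -12

1. acc = -4 + -9 = -13 (same as recorded)
2. acc = -13 + 12 = -1 (agrees with the printout)
3. acc = -1 + -11 = -12 (the entry is off here)
So the first discrepancy is step 3, where the right value is acc = -12.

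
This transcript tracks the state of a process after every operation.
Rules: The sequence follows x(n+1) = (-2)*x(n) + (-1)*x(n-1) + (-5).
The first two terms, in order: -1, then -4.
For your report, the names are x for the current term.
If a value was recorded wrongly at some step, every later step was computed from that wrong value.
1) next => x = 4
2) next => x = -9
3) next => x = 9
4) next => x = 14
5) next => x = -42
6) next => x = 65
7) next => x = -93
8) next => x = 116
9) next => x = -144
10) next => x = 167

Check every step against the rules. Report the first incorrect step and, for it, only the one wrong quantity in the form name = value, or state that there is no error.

step 1: x = -2*(-4) + (-1)*(-1) + (-5) = 4 -> in agreement
step 2: x = -2*(4) + (-1)*(-4) + (-5) = -9 -> confirmed correct
step 3: x = -2*(-9) + (-1)*(4) + (-5) = 9 -> no discrepancy
step 4: x = -2*(9) + (-1)*(-9) + (-5) = -14 -> a discrepancy with the transcript
The audit stops at step 4: the recorded entry is wrong and should be x = -14.

step 4, x = -14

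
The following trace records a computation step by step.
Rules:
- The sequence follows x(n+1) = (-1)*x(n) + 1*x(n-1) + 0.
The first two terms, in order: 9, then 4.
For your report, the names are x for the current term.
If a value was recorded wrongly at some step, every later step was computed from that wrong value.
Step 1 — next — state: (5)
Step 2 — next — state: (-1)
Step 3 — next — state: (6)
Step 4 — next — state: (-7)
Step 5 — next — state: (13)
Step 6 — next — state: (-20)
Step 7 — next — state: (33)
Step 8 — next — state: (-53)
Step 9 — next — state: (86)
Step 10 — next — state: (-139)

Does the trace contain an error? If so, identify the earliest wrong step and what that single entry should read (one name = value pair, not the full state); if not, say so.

no error

Recomputing the run from the initial state:
step 1: x = 5
step 2: x = -1
step 3: x = 6
step 4: x = -7
step 5: x = 13
step 6: x = -20
step 7: x = 33
step 8: x = -53
step 9: x = 86
step 10: x = -139
This matches the trace at every step.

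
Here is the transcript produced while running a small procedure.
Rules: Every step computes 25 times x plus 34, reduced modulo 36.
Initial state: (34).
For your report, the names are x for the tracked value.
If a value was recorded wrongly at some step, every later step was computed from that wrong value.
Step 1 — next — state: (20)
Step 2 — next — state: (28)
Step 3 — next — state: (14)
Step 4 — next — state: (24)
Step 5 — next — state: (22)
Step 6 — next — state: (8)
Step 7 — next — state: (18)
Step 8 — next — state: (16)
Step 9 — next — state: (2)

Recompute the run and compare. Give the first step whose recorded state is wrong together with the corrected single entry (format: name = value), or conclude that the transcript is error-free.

Step 1: x = (25*34 + 34) mod 36 = 20 — in agreement.
Step 2: x = (25*20 + 34) mod 36 = 30 — the transcript has a different value.
The audit stops at step 2: the recorded entry is wrong and should be x = 30.

step 2, x = 30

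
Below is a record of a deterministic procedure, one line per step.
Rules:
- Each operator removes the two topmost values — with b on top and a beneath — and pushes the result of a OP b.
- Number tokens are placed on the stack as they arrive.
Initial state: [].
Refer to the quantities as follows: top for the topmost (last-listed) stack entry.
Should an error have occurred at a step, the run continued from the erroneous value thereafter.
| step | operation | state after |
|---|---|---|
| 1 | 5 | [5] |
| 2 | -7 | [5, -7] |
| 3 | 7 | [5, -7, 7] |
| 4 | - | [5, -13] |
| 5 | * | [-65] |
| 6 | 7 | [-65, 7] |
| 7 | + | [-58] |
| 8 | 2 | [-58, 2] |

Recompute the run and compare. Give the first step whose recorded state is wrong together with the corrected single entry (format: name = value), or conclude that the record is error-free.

1. push 5: top = 5 (agrees with the record)
2. push -7: top = -7 (consistent with the record)
3. push 7: top = 7 (confirmed correct)
4. -7 - 7 = -14 (not what was recorded)
So the first discrepancy is step 4, where the right value is top = -14.

step 4, top = -14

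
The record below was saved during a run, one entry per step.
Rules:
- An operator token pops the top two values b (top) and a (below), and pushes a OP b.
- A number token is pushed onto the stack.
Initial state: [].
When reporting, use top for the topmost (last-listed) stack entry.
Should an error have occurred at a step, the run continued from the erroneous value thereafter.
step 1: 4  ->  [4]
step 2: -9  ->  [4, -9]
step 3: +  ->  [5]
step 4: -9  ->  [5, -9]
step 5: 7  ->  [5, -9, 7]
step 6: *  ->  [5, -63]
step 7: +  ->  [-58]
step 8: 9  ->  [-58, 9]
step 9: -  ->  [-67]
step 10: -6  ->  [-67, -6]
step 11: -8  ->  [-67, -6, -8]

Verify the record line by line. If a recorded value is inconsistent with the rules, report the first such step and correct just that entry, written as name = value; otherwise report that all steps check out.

Step 1: push 4: top = 4 — verified.
Step 2: push -9: top = -9 — same as recorded.
Step 3: 4 + -9 = -5 — a discrepancy with the record.
The earliest wrong entry is at step 3: it should read top = -5.

step 3, top = -5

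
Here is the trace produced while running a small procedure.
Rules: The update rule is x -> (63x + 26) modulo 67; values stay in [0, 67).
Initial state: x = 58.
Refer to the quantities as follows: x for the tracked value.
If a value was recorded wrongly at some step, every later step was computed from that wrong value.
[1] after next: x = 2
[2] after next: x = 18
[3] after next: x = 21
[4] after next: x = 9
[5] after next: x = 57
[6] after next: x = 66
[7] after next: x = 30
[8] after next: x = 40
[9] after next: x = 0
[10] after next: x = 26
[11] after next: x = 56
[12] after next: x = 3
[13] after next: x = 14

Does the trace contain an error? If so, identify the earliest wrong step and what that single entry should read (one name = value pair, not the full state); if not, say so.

step 1, x = 62

step 1: x = (63*58 + 26) mod 67 = 62 -> the recorded entry deviates here
Step 1 is the first one off; corrected, x = 62.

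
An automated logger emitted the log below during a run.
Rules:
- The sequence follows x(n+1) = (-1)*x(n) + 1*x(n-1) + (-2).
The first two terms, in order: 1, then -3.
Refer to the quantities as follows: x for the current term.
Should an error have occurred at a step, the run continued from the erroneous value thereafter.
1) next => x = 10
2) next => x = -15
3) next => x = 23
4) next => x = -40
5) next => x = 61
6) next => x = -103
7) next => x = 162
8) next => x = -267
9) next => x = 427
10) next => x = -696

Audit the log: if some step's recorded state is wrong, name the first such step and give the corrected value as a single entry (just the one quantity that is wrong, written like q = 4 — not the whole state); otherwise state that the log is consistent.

step 1, x = 2

1. x = -1*(-3) + (1)*(1) + (-2) = 2 (the log has a different value)
First incorrect step: 1; the correct value is x = 2.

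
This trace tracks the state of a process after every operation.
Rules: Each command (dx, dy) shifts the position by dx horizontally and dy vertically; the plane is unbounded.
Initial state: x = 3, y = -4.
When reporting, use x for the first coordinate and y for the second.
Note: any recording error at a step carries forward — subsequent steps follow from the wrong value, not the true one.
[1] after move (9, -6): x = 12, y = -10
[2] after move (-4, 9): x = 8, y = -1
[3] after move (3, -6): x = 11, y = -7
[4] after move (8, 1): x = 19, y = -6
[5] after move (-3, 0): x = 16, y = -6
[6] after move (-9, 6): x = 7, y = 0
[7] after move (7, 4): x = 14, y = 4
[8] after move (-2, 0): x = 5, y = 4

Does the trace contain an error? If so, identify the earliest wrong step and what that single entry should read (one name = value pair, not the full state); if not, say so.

Step 1: x = 3 + (9) = 12, y = -4 + (-6) = -10 — in agreement.
Step 2: x = 12 + (-4) = 8, y = -10 + (9) = -1 — no discrepancy.
Step 3: x = 8 + (3) = 11, y = -1 + (-6) = -7 — checks out.
Step 4: x = 11 + (8) = 19, y = -7 + (1) = -6 — same as recorded.
Step 5: x = 19 + (-3) = 16, y = -6 + (0) = -6 — checks out.
Step 6: x = 16 + (-9) = 7, y = -6 + (6) = 0 — consistent with the trace.
Step 7: x = 7 + (7) = 14, y = 0 + (4) = 4 — consistent with the trace.
Step 8: x = 14 + (-2) = 12, y = 4 + (0) = 4 — not what was recorded.
The audit stops at step 8: the recorded entry is wrong and should be x = 12.

step 8, x = 12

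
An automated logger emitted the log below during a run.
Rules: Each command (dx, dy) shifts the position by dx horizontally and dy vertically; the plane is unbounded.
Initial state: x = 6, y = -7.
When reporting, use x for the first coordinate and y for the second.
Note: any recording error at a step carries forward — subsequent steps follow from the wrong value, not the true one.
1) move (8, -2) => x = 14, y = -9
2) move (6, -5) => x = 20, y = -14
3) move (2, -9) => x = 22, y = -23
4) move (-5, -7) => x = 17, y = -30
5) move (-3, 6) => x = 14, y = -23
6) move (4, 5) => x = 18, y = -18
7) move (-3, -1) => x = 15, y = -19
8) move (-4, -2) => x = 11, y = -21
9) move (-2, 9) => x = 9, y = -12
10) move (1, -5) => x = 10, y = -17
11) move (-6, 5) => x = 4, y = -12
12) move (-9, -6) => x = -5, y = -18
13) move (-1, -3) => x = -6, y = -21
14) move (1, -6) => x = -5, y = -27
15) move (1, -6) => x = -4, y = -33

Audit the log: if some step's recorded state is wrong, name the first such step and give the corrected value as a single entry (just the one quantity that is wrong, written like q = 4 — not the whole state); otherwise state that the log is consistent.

step 5, y = -24

Recomputing the run from the initial state:
step 1: x = 14, y = -9
step 2: x = 20, y = -14
step 3: x = 22, y = -23
step 4: x = 17, y = -30
step 5: x = 14, y = -24
step 6: x = 18, y = -19
step 7: x = 15, y = -20
step 8: x = 11, y = -22
step 9: x = 9, y = -13
step 10: x = 10, y = -18
step 11: x = 4, y = -13
step 12: x = -5, y = -19
step 13: x = -6, y = -22
step 14: x = -5, y = -28
step 15: x = -4, y = -34
The first disagreement with the log is at step 5, where the value should be y = -24.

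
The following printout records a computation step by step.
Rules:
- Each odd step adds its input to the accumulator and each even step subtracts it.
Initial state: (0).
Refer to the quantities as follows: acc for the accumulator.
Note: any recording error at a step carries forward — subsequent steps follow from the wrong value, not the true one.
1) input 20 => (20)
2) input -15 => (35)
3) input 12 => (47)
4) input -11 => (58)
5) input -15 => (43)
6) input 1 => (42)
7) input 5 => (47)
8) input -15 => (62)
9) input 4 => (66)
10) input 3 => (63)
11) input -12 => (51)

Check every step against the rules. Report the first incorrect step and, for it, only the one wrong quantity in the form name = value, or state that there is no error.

no error

1. acc = 0 + 20 = 20 (confirmed correct)
2. acc = 20 - -15 = 35 (confirmed correct)
3. acc = 35 + 12 = 47 (same as recorded)
4. acc = 47 - -11 = 58 (verified)
5. acc = 58 + -15 = 43 (consistent with the printout)
6. acc = 43 - 1 = 42 (same as recorded)
7. acc = 42 + 5 = 47 (no discrepancy)
8. acc = 47 - -15 = 62 (consistent with the printout)
9. acc = 62 + 4 = 66 (no discrepancy)
10. acc = 66 - 3 = 63 (agrees with the printout)
11. acc = 63 + -12 = 51 (verified)
All entries verified; no error found.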